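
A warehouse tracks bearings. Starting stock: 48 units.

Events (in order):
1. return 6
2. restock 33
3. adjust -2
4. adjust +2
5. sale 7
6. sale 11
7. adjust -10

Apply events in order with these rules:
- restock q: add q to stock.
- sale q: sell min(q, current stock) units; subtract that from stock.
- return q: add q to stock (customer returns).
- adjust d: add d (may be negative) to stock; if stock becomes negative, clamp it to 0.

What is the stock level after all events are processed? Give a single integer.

Processing events:
Start: stock = 48
  Event 1 (return 6): 48 + 6 = 54
  Event 2 (restock 33): 54 + 33 = 87
  Event 3 (adjust -2): 87 + -2 = 85
  Event 4 (adjust +2): 85 + 2 = 87
  Event 5 (sale 7): sell min(7,87)=7. stock: 87 - 7 = 80. total_sold = 7
  Event 6 (sale 11): sell min(11,80)=11. stock: 80 - 11 = 69. total_sold = 18
  Event 7 (adjust -10): 69 + -10 = 59
Final: stock = 59, total_sold = 18

Answer: 59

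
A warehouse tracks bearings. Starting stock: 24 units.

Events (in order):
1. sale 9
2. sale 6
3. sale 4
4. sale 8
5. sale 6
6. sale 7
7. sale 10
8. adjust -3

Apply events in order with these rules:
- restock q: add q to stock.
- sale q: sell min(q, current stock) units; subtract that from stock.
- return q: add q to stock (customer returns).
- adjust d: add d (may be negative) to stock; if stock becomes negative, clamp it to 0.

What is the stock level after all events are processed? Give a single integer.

Processing events:
Start: stock = 24
  Event 1 (sale 9): sell min(9,24)=9. stock: 24 - 9 = 15. total_sold = 9
  Event 2 (sale 6): sell min(6,15)=6. stock: 15 - 6 = 9. total_sold = 15
  Event 3 (sale 4): sell min(4,9)=4. stock: 9 - 4 = 5. total_sold = 19
  Event 4 (sale 8): sell min(8,5)=5. stock: 5 - 5 = 0. total_sold = 24
  Event 5 (sale 6): sell min(6,0)=0. stock: 0 - 0 = 0. total_sold = 24
  Event 6 (sale 7): sell min(7,0)=0. stock: 0 - 0 = 0. total_sold = 24
  Event 7 (sale 10): sell min(10,0)=0. stock: 0 - 0 = 0. total_sold = 24
  Event 8 (adjust -3): 0 + -3 = 0 (clamped to 0)
Final: stock = 0, total_sold = 24

Answer: 0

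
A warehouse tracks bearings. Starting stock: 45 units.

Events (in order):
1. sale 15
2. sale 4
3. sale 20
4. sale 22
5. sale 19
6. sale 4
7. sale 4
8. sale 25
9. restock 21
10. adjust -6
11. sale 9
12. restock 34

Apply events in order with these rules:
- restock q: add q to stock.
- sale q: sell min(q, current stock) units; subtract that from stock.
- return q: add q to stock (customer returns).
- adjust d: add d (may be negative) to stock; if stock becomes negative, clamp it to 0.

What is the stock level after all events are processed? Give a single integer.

Processing events:
Start: stock = 45
  Event 1 (sale 15): sell min(15,45)=15. stock: 45 - 15 = 30. total_sold = 15
  Event 2 (sale 4): sell min(4,30)=4. stock: 30 - 4 = 26. total_sold = 19
  Event 3 (sale 20): sell min(20,26)=20. stock: 26 - 20 = 6. total_sold = 39
  Event 4 (sale 22): sell min(22,6)=6. stock: 6 - 6 = 0. total_sold = 45
  Event 5 (sale 19): sell min(19,0)=0. stock: 0 - 0 = 0. total_sold = 45
  Event 6 (sale 4): sell min(4,0)=0. stock: 0 - 0 = 0. total_sold = 45
  Event 7 (sale 4): sell min(4,0)=0. stock: 0 - 0 = 0. total_sold = 45
  Event 8 (sale 25): sell min(25,0)=0. stock: 0 - 0 = 0. total_sold = 45
  Event 9 (restock 21): 0 + 21 = 21
  Event 10 (adjust -6): 21 + -6 = 15
  Event 11 (sale 9): sell min(9,15)=9. stock: 15 - 9 = 6. total_sold = 54
  Event 12 (restock 34): 6 + 34 = 40
Final: stock = 40, total_sold = 54

Answer: 40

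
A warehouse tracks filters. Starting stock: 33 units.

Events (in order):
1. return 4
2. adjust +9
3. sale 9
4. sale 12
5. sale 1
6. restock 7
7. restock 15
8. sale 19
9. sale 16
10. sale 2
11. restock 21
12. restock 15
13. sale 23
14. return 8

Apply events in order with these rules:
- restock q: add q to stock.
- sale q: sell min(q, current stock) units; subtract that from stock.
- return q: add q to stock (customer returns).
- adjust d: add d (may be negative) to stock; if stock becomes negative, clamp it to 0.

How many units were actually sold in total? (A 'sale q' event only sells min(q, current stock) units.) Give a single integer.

Processing events:
Start: stock = 33
  Event 1 (return 4): 33 + 4 = 37
  Event 2 (adjust +9): 37 + 9 = 46
  Event 3 (sale 9): sell min(9,46)=9. stock: 46 - 9 = 37. total_sold = 9
  Event 4 (sale 12): sell min(12,37)=12. stock: 37 - 12 = 25. total_sold = 21
  Event 5 (sale 1): sell min(1,25)=1. stock: 25 - 1 = 24. total_sold = 22
  Event 6 (restock 7): 24 + 7 = 31
  Event 7 (restock 15): 31 + 15 = 46
  Event 8 (sale 19): sell min(19,46)=19. stock: 46 - 19 = 27. total_sold = 41
  Event 9 (sale 16): sell min(16,27)=16. stock: 27 - 16 = 11. total_sold = 57
  Event 10 (sale 2): sell min(2,11)=2. stock: 11 - 2 = 9. total_sold = 59
  Event 11 (restock 21): 9 + 21 = 30
  Event 12 (restock 15): 30 + 15 = 45
  Event 13 (sale 23): sell min(23,45)=23. stock: 45 - 23 = 22. total_sold = 82
  Event 14 (return 8): 22 + 8 = 30
Final: stock = 30, total_sold = 82

Answer: 82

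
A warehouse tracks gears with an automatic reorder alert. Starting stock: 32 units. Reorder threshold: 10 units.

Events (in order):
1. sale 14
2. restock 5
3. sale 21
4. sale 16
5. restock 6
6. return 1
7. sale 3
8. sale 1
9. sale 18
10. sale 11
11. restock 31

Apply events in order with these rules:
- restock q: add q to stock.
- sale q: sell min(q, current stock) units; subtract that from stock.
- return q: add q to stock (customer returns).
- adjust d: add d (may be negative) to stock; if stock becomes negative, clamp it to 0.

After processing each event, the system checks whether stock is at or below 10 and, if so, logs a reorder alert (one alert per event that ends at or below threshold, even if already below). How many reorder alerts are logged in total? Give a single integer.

Processing events:
Start: stock = 32
  Event 1 (sale 14): sell min(14,32)=14. stock: 32 - 14 = 18. total_sold = 14
  Event 2 (restock 5): 18 + 5 = 23
  Event 3 (sale 21): sell min(21,23)=21. stock: 23 - 21 = 2. total_sold = 35
  Event 4 (sale 16): sell min(16,2)=2. stock: 2 - 2 = 0. total_sold = 37
  Event 5 (restock 6): 0 + 6 = 6
  Event 6 (return 1): 6 + 1 = 7
  Event 7 (sale 3): sell min(3,7)=3. stock: 7 - 3 = 4. total_sold = 40
  Event 8 (sale 1): sell min(1,4)=1. stock: 4 - 1 = 3. total_sold = 41
  Event 9 (sale 18): sell min(18,3)=3. stock: 3 - 3 = 0. total_sold = 44
  Event 10 (sale 11): sell min(11,0)=0. stock: 0 - 0 = 0. total_sold = 44
  Event 11 (restock 31): 0 + 31 = 31
Final: stock = 31, total_sold = 44

Checking against threshold 10:
  After event 1: stock=18 > 10
  After event 2: stock=23 > 10
  After event 3: stock=2 <= 10 -> ALERT
  After event 4: stock=0 <= 10 -> ALERT
  After event 5: stock=6 <= 10 -> ALERT
  After event 6: stock=7 <= 10 -> ALERT
  After event 7: stock=4 <= 10 -> ALERT
  After event 8: stock=3 <= 10 -> ALERT
  After event 9: stock=0 <= 10 -> ALERT
  After event 10: stock=0 <= 10 -> ALERT
  After event 11: stock=31 > 10
Alert events: [3, 4, 5, 6, 7, 8, 9, 10]. Count = 8

Answer: 8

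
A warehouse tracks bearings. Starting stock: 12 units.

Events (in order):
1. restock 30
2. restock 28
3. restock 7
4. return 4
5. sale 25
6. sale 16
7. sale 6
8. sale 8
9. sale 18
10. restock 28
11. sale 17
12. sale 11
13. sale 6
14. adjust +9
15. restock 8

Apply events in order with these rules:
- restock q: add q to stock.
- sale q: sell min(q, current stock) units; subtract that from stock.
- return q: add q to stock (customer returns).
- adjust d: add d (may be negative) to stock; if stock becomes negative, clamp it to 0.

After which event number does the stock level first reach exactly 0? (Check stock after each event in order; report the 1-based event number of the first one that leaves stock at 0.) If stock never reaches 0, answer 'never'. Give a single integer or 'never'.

Answer: never

Derivation:
Processing events:
Start: stock = 12
  Event 1 (restock 30): 12 + 30 = 42
  Event 2 (restock 28): 42 + 28 = 70
  Event 3 (restock 7): 70 + 7 = 77
  Event 4 (return 4): 77 + 4 = 81
  Event 5 (sale 25): sell min(25,81)=25. stock: 81 - 25 = 56. total_sold = 25
  Event 6 (sale 16): sell min(16,56)=16. stock: 56 - 16 = 40. total_sold = 41
  Event 7 (sale 6): sell min(6,40)=6. stock: 40 - 6 = 34. total_sold = 47
  Event 8 (sale 8): sell min(8,34)=8. stock: 34 - 8 = 26. total_sold = 55
  Event 9 (sale 18): sell min(18,26)=18. stock: 26 - 18 = 8. total_sold = 73
  Event 10 (restock 28): 8 + 28 = 36
  Event 11 (sale 17): sell min(17,36)=17. stock: 36 - 17 = 19. total_sold = 90
  Event 12 (sale 11): sell min(11,19)=11. stock: 19 - 11 = 8. total_sold = 101
  Event 13 (sale 6): sell min(6,8)=6. stock: 8 - 6 = 2. total_sold = 107
  Event 14 (adjust +9): 2 + 9 = 11
  Event 15 (restock 8): 11 + 8 = 19
Final: stock = 19, total_sold = 107

Stock never reaches 0.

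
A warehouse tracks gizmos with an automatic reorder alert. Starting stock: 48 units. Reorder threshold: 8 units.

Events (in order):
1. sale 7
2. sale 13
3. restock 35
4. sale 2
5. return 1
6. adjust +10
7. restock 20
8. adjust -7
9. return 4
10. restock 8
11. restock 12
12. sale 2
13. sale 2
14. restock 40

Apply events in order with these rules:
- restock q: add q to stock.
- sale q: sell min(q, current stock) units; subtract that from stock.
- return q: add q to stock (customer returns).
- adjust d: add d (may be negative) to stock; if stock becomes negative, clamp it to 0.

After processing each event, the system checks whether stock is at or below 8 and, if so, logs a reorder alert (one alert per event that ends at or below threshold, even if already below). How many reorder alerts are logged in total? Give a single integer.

Answer: 0

Derivation:
Processing events:
Start: stock = 48
  Event 1 (sale 7): sell min(7,48)=7. stock: 48 - 7 = 41. total_sold = 7
  Event 2 (sale 13): sell min(13,41)=13. stock: 41 - 13 = 28. total_sold = 20
  Event 3 (restock 35): 28 + 35 = 63
  Event 4 (sale 2): sell min(2,63)=2. stock: 63 - 2 = 61. total_sold = 22
  Event 5 (return 1): 61 + 1 = 62
  Event 6 (adjust +10): 62 + 10 = 72
  Event 7 (restock 20): 72 + 20 = 92
  Event 8 (adjust -7): 92 + -7 = 85
  Event 9 (return 4): 85 + 4 = 89
  Event 10 (restock 8): 89 + 8 = 97
  Event 11 (restock 12): 97 + 12 = 109
  Event 12 (sale 2): sell min(2,109)=2. stock: 109 - 2 = 107. total_sold = 24
  Event 13 (sale 2): sell min(2,107)=2. stock: 107 - 2 = 105. total_sold = 26
  Event 14 (restock 40): 105 + 40 = 145
Final: stock = 145, total_sold = 26

Checking against threshold 8:
  After event 1: stock=41 > 8
  After event 2: stock=28 > 8
  After event 3: stock=63 > 8
  After event 4: stock=61 > 8
  After event 5: stock=62 > 8
  After event 6: stock=72 > 8
  After event 7: stock=92 > 8
  After event 8: stock=85 > 8
  After event 9: stock=89 > 8
  After event 10: stock=97 > 8
  After event 11: stock=109 > 8
  After event 12: stock=107 > 8
  After event 13: stock=105 > 8
  After event 14: stock=145 > 8
Alert events: []. Count = 0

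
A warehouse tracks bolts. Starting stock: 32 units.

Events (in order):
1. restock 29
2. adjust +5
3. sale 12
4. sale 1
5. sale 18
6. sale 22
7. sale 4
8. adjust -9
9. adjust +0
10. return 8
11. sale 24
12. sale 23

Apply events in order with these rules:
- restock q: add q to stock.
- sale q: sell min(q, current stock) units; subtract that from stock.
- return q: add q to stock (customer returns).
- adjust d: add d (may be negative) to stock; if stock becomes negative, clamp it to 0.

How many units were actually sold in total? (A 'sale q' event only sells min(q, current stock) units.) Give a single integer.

Processing events:
Start: stock = 32
  Event 1 (restock 29): 32 + 29 = 61
  Event 2 (adjust +5): 61 + 5 = 66
  Event 3 (sale 12): sell min(12,66)=12. stock: 66 - 12 = 54. total_sold = 12
  Event 4 (sale 1): sell min(1,54)=1. stock: 54 - 1 = 53. total_sold = 13
  Event 5 (sale 18): sell min(18,53)=18. stock: 53 - 18 = 35. total_sold = 31
  Event 6 (sale 22): sell min(22,35)=22. stock: 35 - 22 = 13. total_sold = 53
  Event 7 (sale 4): sell min(4,13)=4. stock: 13 - 4 = 9. total_sold = 57
  Event 8 (adjust -9): 9 + -9 = 0
  Event 9 (adjust +0): 0 + 0 = 0
  Event 10 (return 8): 0 + 8 = 8
  Event 11 (sale 24): sell min(24,8)=8. stock: 8 - 8 = 0. total_sold = 65
  Event 12 (sale 23): sell min(23,0)=0. stock: 0 - 0 = 0. total_sold = 65
Final: stock = 0, total_sold = 65

Answer: 65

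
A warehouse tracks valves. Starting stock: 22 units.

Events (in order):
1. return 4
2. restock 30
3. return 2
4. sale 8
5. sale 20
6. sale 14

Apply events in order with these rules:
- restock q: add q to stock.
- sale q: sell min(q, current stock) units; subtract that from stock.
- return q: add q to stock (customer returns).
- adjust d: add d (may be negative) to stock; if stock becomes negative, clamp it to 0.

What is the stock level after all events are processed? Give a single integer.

Answer: 16

Derivation:
Processing events:
Start: stock = 22
  Event 1 (return 4): 22 + 4 = 26
  Event 2 (restock 30): 26 + 30 = 56
  Event 3 (return 2): 56 + 2 = 58
  Event 4 (sale 8): sell min(8,58)=8. stock: 58 - 8 = 50. total_sold = 8
  Event 5 (sale 20): sell min(20,50)=20. stock: 50 - 20 = 30. total_sold = 28
  Event 6 (sale 14): sell min(14,30)=14. stock: 30 - 14 = 16. total_sold = 42
Final: stock = 16, total_sold = 42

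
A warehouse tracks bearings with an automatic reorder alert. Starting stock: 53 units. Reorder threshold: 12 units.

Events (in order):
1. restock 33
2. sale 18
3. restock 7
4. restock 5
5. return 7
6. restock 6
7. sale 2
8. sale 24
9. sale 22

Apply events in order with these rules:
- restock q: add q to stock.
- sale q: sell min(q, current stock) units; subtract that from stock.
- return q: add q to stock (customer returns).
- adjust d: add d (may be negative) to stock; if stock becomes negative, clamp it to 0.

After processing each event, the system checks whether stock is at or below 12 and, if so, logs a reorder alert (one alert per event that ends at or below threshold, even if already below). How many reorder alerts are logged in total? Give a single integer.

Processing events:
Start: stock = 53
  Event 1 (restock 33): 53 + 33 = 86
  Event 2 (sale 18): sell min(18,86)=18. stock: 86 - 18 = 68. total_sold = 18
  Event 3 (restock 7): 68 + 7 = 75
  Event 4 (restock 5): 75 + 5 = 80
  Event 5 (return 7): 80 + 7 = 87
  Event 6 (restock 6): 87 + 6 = 93
  Event 7 (sale 2): sell min(2,93)=2. stock: 93 - 2 = 91. total_sold = 20
  Event 8 (sale 24): sell min(24,91)=24. stock: 91 - 24 = 67. total_sold = 44
  Event 9 (sale 22): sell min(22,67)=22. stock: 67 - 22 = 45. total_sold = 66
Final: stock = 45, total_sold = 66

Checking against threshold 12:
  After event 1: stock=86 > 12
  After event 2: stock=68 > 12
  After event 3: stock=75 > 12
  After event 4: stock=80 > 12
  After event 5: stock=87 > 12
  After event 6: stock=93 > 12
  After event 7: stock=91 > 12
  After event 8: stock=67 > 12
  After event 9: stock=45 > 12
Alert events: []. Count = 0

Answer: 0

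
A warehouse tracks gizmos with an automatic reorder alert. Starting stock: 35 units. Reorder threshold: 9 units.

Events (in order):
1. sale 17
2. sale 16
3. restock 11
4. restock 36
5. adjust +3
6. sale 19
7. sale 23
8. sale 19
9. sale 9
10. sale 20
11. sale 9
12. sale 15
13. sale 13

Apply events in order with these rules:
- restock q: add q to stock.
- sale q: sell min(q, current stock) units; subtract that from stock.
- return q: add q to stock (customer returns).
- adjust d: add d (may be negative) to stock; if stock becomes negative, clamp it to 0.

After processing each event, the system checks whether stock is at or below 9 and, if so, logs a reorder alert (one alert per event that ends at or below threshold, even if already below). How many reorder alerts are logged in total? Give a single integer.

Answer: 7

Derivation:
Processing events:
Start: stock = 35
  Event 1 (sale 17): sell min(17,35)=17. stock: 35 - 17 = 18. total_sold = 17
  Event 2 (sale 16): sell min(16,18)=16. stock: 18 - 16 = 2. total_sold = 33
  Event 3 (restock 11): 2 + 11 = 13
  Event 4 (restock 36): 13 + 36 = 49
  Event 5 (adjust +3): 49 + 3 = 52
  Event 6 (sale 19): sell min(19,52)=19. stock: 52 - 19 = 33. total_sold = 52
  Event 7 (sale 23): sell min(23,33)=23. stock: 33 - 23 = 10. total_sold = 75
  Event 8 (sale 19): sell min(19,10)=10. stock: 10 - 10 = 0. total_sold = 85
  Event 9 (sale 9): sell min(9,0)=0. stock: 0 - 0 = 0. total_sold = 85
  Event 10 (sale 20): sell min(20,0)=0. stock: 0 - 0 = 0. total_sold = 85
  Event 11 (sale 9): sell min(9,0)=0. stock: 0 - 0 = 0. total_sold = 85
  Event 12 (sale 15): sell min(15,0)=0. stock: 0 - 0 = 0. total_sold = 85
  Event 13 (sale 13): sell min(13,0)=0. stock: 0 - 0 = 0. total_sold = 85
Final: stock = 0, total_sold = 85

Checking against threshold 9:
  After event 1: stock=18 > 9
  After event 2: stock=2 <= 9 -> ALERT
  After event 3: stock=13 > 9
  After event 4: stock=49 > 9
  After event 5: stock=52 > 9
  After event 6: stock=33 > 9
  After event 7: stock=10 > 9
  After event 8: stock=0 <= 9 -> ALERT
  After event 9: stock=0 <= 9 -> ALERT
  After event 10: stock=0 <= 9 -> ALERT
  After event 11: stock=0 <= 9 -> ALERT
  After event 12: stock=0 <= 9 -> ALERT
  After event 13: stock=0 <= 9 -> ALERT
Alert events: [2, 8, 9, 10, 11, 12, 13]. Count = 7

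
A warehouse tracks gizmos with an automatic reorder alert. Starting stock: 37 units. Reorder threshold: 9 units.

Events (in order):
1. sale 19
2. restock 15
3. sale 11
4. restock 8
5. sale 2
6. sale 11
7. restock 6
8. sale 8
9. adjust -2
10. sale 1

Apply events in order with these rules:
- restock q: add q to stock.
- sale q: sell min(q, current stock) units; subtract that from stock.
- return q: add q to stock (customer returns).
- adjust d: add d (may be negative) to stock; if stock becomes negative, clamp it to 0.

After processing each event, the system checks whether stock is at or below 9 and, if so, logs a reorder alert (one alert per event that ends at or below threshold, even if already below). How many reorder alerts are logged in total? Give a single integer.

Answer: 0

Derivation:
Processing events:
Start: stock = 37
  Event 1 (sale 19): sell min(19,37)=19. stock: 37 - 19 = 18. total_sold = 19
  Event 2 (restock 15): 18 + 15 = 33
  Event 3 (sale 11): sell min(11,33)=11. stock: 33 - 11 = 22. total_sold = 30
  Event 4 (restock 8): 22 + 8 = 30
  Event 5 (sale 2): sell min(2,30)=2. stock: 30 - 2 = 28. total_sold = 32
  Event 6 (sale 11): sell min(11,28)=11. stock: 28 - 11 = 17. total_sold = 43
  Event 7 (restock 6): 17 + 6 = 23
  Event 8 (sale 8): sell min(8,23)=8. stock: 23 - 8 = 15. total_sold = 51
  Event 9 (adjust -2): 15 + -2 = 13
  Event 10 (sale 1): sell min(1,13)=1. stock: 13 - 1 = 12. total_sold = 52
Final: stock = 12, total_sold = 52

Checking against threshold 9:
  After event 1: stock=18 > 9
  After event 2: stock=33 > 9
  After event 3: stock=22 > 9
  After event 4: stock=30 > 9
  After event 5: stock=28 > 9
  After event 6: stock=17 > 9
  After event 7: stock=23 > 9
  After event 8: stock=15 > 9
  After event 9: stock=13 > 9
  After event 10: stock=12 > 9
Alert events: []. Count = 0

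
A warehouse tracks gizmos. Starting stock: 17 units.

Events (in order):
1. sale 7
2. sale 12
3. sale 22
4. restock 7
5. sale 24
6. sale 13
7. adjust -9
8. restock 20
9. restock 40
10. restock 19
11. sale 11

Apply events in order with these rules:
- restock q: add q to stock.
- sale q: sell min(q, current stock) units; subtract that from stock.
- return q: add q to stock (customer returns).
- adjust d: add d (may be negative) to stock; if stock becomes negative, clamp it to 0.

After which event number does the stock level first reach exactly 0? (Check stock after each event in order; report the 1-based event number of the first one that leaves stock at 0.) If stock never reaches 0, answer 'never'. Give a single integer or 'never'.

Answer: 2

Derivation:
Processing events:
Start: stock = 17
  Event 1 (sale 7): sell min(7,17)=7. stock: 17 - 7 = 10. total_sold = 7
  Event 2 (sale 12): sell min(12,10)=10. stock: 10 - 10 = 0. total_sold = 17
  Event 3 (sale 22): sell min(22,0)=0. stock: 0 - 0 = 0. total_sold = 17
  Event 4 (restock 7): 0 + 7 = 7
  Event 5 (sale 24): sell min(24,7)=7. stock: 7 - 7 = 0. total_sold = 24
  Event 6 (sale 13): sell min(13,0)=0. stock: 0 - 0 = 0. total_sold = 24
  Event 7 (adjust -9): 0 + -9 = 0 (clamped to 0)
  Event 8 (restock 20): 0 + 20 = 20
  Event 9 (restock 40): 20 + 40 = 60
  Event 10 (restock 19): 60 + 19 = 79
  Event 11 (sale 11): sell min(11,79)=11. stock: 79 - 11 = 68. total_sold = 35
Final: stock = 68, total_sold = 35

First zero at event 2.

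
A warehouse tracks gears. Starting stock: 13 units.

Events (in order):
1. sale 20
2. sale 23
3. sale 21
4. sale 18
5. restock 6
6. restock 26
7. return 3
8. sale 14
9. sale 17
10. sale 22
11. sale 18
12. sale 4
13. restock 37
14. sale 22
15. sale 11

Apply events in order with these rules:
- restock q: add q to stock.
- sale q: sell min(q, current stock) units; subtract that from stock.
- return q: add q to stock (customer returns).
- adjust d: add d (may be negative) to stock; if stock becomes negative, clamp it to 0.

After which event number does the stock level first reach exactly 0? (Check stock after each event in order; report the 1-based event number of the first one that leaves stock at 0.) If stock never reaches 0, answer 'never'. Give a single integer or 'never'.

Processing events:
Start: stock = 13
  Event 1 (sale 20): sell min(20,13)=13. stock: 13 - 13 = 0. total_sold = 13
  Event 2 (sale 23): sell min(23,0)=0. stock: 0 - 0 = 0. total_sold = 13
  Event 3 (sale 21): sell min(21,0)=0. stock: 0 - 0 = 0. total_sold = 13
  Event 4 (sale 18): sell min(18,0)=0. stock: 0 - 0 = 0. total_sold = 13
  Event 5 (restock 6): 0 + 6 = 6
  Event 6 (restock 26): 6 + 26 = 32
  Event 7 (return 3): 32 + 3 = 35
  Event 8 (sale 14): sell min(14,35)=14. stock: 35 - 14 = 21. total_sold = 27
  Event 9 (sale 17): sell min(17,21)=17. stock: 21 - 17 = 4. total_sold = 44
  Event 10 (sale 22): sell min(22,4)=4. stock: 4 - 4 = 0. total_sold = 48
  Event 11 (sale 18): sell min(18,0)=0. stock: 0 - 0 = 0. total_sold = 48
  Event 12 (sale 4): sell min(4,0)=0. stock: 0 - 0 = 0. total_sold = 48
  Event 13 (restock 37): 0 + 37 = 37
  Event 14 (sale 22): sell min(22,37)=22. stock: 37 - 22 = 15. total_sold = 70
  Event 15 (sale 11): sell min(11,15)=11. stock: 15 - 11 = 4. total_sold = 81
Final: stock = 4, total_sold = 81

First zero at event 1.

Answer: 1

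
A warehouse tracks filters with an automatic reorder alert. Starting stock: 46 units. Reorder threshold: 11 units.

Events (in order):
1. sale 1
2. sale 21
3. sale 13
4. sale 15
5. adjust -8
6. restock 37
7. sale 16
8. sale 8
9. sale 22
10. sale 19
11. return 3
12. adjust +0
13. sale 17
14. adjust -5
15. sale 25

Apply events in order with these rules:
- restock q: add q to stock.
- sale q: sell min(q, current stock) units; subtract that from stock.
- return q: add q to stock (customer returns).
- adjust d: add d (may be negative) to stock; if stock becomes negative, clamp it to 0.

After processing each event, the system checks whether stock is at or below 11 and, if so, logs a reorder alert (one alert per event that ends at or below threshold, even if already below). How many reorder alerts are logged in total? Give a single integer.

Answer: 10

Derivation:
Processing events:
Start: stock = 46
  Event 1 (sale 1): sell min(1,46)=1. stock: 46 - 1 = 45. total_sold = 1
  Event 2 (sale 21): sell min(21,45)=21. stock: 45 - 21 = 24. total_sold = 22
  Event 3 (sale 13): sell min(13,24)=13. stock: 24 - 13 = 11. total_sold = 35
  Event 4 (sale 15): sell min(15,11)=11. stock: 11 - 11 = 0. total_sold = 46
  Event 5 (adjust -8): 0 + -8 = 0 (clamped to 0)
  Event 6 (restock 37): 0 + 37 = 37
  Event 7 (sale 16): sell min(16,37)=16. stock: 37 - 16 = 21. total_sold = 62
  Event 8 (sale 8): sell min(8,21)=8. stock: 21 - 8 = 13. total_sold = 70
  Event 9 (sale 22): sell min(22,13)=13. stock: 13 - 13 = 0. total_sold = 83
  Event 10 (sale 19): sell min(19,0)=0. stock: 0 - 0 = 0. total_sold = 83
  Event 11 (return 3): 0 + 3 = 3
  Event 12 (adjust +0): 3 + 0 = 3
  Event 13 (sale 17): sell min(17,3)=3. stock: 3 - 3 = 0. total_sold = 86
  Event 14 (adjust -5): 0 + -5 = 0 (clamped to 0)
  Event 15 (sale 25): sell min(25,0)=0. stock: 0 - 0 = 0. total_sold = 86
Final: stock = 0, total_sold = 86

Checking against threshold 11:
  After event 1: stock=45 > 11
  After event 2: stock=24 > 11
  After event 3: stock=11 <= 11 -> ALERT
  After event 4: stock=0 <= 11 -> ALERT
  After event 5: stock=0 <= 11 -> ALERT
  After event 6: stock=37 > 11
  After event 7: stock=21 > 11
  After event 8: stock=13 > 11
  After event 9: stock=0 <= 11 -> ALERT
  After event 10: stock=0 <= 11 -> ALERT
  After event 11: stock=3 <= 11 -> ALERT
  After event 12: stock=3 <= 11 -> ALERT
  After event 13: stock=0 <= 11 -> ALERT
  After event 14: stock=0 <= 11 -> ALERT
  After event 15: stock=0 <= 11 -> ALERT
Alert events: [3, 4, 5, 9, 10, 11, 12, 13, 14, 15]. Count = 10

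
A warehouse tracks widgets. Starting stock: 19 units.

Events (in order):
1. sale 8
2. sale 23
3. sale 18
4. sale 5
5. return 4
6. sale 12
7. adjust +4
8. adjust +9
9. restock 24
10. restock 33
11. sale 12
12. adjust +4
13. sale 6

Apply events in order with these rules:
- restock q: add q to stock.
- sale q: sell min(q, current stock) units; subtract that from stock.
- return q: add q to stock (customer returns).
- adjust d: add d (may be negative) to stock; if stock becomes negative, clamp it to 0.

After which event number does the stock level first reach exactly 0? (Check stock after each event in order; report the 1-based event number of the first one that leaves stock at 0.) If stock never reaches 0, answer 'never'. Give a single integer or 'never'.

Processing events:
Start: stock = 19
  Event 1 (sale 8): sell min(8,19)=8. stock: 19 - 8 = 11. total_sold = 8
  Event 2 (sale 23): sell min(23,11)=11. stock: 11 - 11 = 0. total_sold = 19
  Event 3 (sale 18): sell min(18,0)=0. stock: 0 - 0 = 0. total_sold = 19
  Event 4 (sale 5): sell min(5,0)=0. stock: 0 - 0 = 0. total_sold = 19
  Event 5 (return 4): 0 + 4 = 4
  Event 6 (sale 12): sell min(12,4)=4. stock: 4 - 4 = 0. total_sold = 23
  Event 7 (adjust +4): 0 + 4 = 4
  Event 8 (adjust +9): 4 + 9 = 13
  Event 9 (restock 24): 13 + 24 = 37
  Event 10 (restock 33): 37 + 33 = 70
  Event 11 (sale 12): sell min(12,70)=12. stock: 70 - 12 = 58. total_sold = 35
  Event 12 (adjust +4): 58 + 4 = 62
  Event 13 (sale 6): sell min(6,62)=6. stock: 62 - 6 = 56. total_sold = 41
Final: stock = 56, total_sold = 41

First zero at event 2.

Answer: 2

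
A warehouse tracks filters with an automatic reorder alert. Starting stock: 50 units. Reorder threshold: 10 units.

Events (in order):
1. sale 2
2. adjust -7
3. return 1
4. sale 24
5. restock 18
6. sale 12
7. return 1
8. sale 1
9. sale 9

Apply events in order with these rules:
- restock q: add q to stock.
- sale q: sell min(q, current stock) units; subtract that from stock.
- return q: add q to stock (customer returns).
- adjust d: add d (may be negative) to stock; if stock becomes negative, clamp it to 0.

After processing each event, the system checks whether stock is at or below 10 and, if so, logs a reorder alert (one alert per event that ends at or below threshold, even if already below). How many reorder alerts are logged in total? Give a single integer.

Processing events:
Start: stock = 50
  Event 1 (sale 2): sell min(2,50)=2. stock: 50 - 2 = 48. total_sold = 2
  Event 2 (adjust -7): 48 + -7 = 41
  Event 3 (return 1): 41 + 1 = 42
  Event 4 (sale 24): sell min(24,42)=24. stock: 42 - 24 = 18. total_sold = 26
  Event 5 (restock 18): 18 + 18 = 36
  Event 6 (sale 12): sell min(12,36)=12. stock: 36 - 12 = 24. total_sold = 38
  Event 7 (return 1): 24 + 1 = 25
  Event 8 (sale 1): sell min(1,25)=1. stock: 25 - 1 = 24. total_sold = 39
  Event 9 (sale 9): sell min(9,24)=9. stock: 24 - 9 = 15. total_sold = 48
Final: stock = 15, total_sold = 48

Checking against threshold 10:
  After event 1: stock=48 > 10
  After event 2: stock=41 > 10
  After event 3: stock=42 > 10
  After event 4: stock=18 > 10
  After event 5: stock=36 > 10
  After event 6: stock=24 > 10
  After event 7: stock=25 > 10
  After event 8: stock=24 > 10
  After event 9: stock=15 > 10
Alert events: []. Count = 0

Answer: 0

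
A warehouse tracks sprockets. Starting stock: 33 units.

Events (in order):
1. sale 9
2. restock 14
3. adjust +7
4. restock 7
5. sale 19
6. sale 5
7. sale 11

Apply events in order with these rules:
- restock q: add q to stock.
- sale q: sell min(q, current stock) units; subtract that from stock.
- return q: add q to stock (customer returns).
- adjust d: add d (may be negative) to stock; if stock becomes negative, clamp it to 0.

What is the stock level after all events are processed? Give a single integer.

Answer: 17

Derivation:
Processing events:
Start: stock = 33
  Event 1 (sale 9): sell min(9,33)=9. stock: 33 - 9 = 24. total_sold = 9
  Event 2 (restock 14): 24 + 14 = 38
  Event 3 (adjust +7): 38 + 7 = 45
  Event 4 (restock 7): 45 + 7 = 52
  Event 5 (sale 19): sell min(19,52)=19. stock: 52 - 19 = 33. total_sold = 28
  Event 6 (sale 5): sell min(5,33)=5. stock: 33 - 5 = 28. total_sold = 33
  Event 7 (sale 11): sell min(11,28)=11. stock: 28 - 11 = 17. total_sold = 44
Final: stock = 17, total_sold = 44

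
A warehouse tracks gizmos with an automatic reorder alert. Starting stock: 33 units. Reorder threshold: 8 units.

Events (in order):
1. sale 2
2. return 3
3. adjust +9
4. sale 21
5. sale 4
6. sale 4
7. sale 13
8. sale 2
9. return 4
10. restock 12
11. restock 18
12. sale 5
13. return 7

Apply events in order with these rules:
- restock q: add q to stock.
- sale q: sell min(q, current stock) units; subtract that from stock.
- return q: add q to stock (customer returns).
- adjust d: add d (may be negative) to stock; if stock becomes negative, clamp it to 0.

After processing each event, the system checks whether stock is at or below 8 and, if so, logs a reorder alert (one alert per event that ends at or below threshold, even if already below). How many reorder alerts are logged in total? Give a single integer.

Answer: 3

Derivation:
Processing events:
Start: stock = 33
  Event 1 (sale 2): sell min(2,33)=2. stock: 33 - 2 = 31. total_sold = 2
  Event 2 (return 3): 31 + 3 = 34
  Event 3 (adjust +9): 34 + 9 = 43
  Event 4 (sale 21): sell min(21,43)=21. stock: 43 - 21 = 22. total_sold = 23
  Event 5 (sale 4): sell min(4,22)=4. stock: 22 - 4 = 18. total_sold = 27
  Event 6 (sale 4): sell min(4,18)=4. stock: 18 - 4 = 14. total_sold = 31
  Event 7 (sale 13): sell min(13,14)=13. stock: 14 - 13 = 1. total_sold = 44
  Event 8 (sale 2): sell min(2,1)=1. stock: 1 - 1 = 0. total_sold = 45
  Event 9 (return 4): 0 + 4 = 4
  Event 10 (restock 12): 4 + 12 = 16
  Event 11 (restock 18): 16 + 18 = 34
  Event 12 (sale 5): sell min(5,34)=5. stock: 34 - 5 = 29. total_sold = 50
  Event 13 (return 7): 29 + 7 = 36
Final: stock = 36, total_sold = 50

Checking against threshold 8:
  After event 1: stock=31 > 8
  After event 2: stock=34 > 8
  After event 3: stock=43 > 8
  After event 4: stock=22 > 8
  After event 5: stock=18 > 8
  After event 6: stock=14 > 8
  After event 7: stock=1 <= 8 -> ALERT
  After event 8: stock=0 <= 8 -> ALERT
  After event 9: stock=4 <= 8 -> ALERT
  After event 10: stock=16 > 8
  After event 11: stock=34 > 8
  After event 12: stock=29 > 8
  After event 13: stock=36 > 8
Alert events: [7, 8, 9]. Count = 3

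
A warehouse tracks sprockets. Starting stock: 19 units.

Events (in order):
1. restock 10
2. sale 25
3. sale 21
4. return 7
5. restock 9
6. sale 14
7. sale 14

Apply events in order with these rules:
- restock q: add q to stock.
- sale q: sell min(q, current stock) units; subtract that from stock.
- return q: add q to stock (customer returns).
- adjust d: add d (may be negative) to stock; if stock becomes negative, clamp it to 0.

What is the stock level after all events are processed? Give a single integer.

Processing events:
Start: stock = 19
  Event 1 (restock 10): 19 + 10 = 29
  Event 2 (sale 25): sell min(25,29)=25. stock: 29 - 25 = 4. total_sold = 25
  Event 3 (sale 21): sell min(21,4)=4. stock: 4 - 4 = 0. total_sold = 29
  Event 4 (return 7): 0 + 7 = 7
  Event 5 (restock 9): 7 + 9 = 16
  Event 6 (sale 14): sell min(14,16)=14. stock: 16 - 14 = 2. total_sold = 43
  Event 7 (sale 14): sell min(14,2)=2. stock: 2 - 2 = 0. total_sold = 45
Final: stock = 0, total_sold = 45

Answer: 0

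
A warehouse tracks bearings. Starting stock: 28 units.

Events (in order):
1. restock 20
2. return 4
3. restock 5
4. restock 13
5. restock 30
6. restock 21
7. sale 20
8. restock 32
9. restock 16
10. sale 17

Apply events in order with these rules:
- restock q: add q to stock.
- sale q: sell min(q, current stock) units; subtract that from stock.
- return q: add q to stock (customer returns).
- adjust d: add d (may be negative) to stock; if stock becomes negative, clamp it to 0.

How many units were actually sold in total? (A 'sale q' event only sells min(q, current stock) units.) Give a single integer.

Processing events:
Start: stock = 28
  Event 1 (restock 20): 28 + 20 = 48
  Event 2 (return 4): 48 + 4 = 52
  Event 3 (restock 5): 52 + 5 = 57
  Event 4 (restock 13): 57 + 13 = 70
  Event 5 (restock 30): 70 + 30 = 100
  Event 6 (restock 21): 100 + 21 = 121
  Event 7 (sale 20): sell min(20,121)=20. stock: 121 - 20 = 101. total_sold = 20
  Event 8 (restock 32): 101 + 32 = 133
  Event 9 (restock 16): 133 + 16 = 149
  Event 10 (sale 17): sell min(17,149)=17. stock: 149 - 17 = 132. total_sold = 37
Final: stock = 132, total_sold = 37

Answer: 37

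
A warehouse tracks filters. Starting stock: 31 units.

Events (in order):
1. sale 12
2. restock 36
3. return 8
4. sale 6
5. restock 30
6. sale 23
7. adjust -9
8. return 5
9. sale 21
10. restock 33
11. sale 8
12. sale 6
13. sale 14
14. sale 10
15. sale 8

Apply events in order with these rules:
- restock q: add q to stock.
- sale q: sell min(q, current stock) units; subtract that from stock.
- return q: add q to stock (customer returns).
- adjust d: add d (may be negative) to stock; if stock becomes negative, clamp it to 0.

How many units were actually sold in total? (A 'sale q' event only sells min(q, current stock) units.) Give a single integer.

Answer: 108

Derivation:
Processing events:
Start: stock = 31
  Event 1 (sale 12): sell min(12,31)=12. stock: 31 - 12 = 19. total_sold = 12
  Event 2 (restock 36): 19 + 36 = 55
  Event 3 (return 8): 55 + 8 = 63
  Event 4 (sale 6): sell min(6,63)=6. stock: 63 - 6 = 57. total_sold = 18
  Event 5 (restock 30): 57 + 30 = 87
  Event 6 (sale 23): sell min(23,87)=23. stock: 87 - 23 = 64. total_sold = 41
  Event 7 (adjust -9): 64 + -9 = 55
  Event 8 (return 5): 55 + 5 = 60
  Event 9 (sale 21): sell min(21,60)=21. stock: 60 - 21 = 39. total_sold = 62
  Event 10 (restock 33): 39 + 33 = 72
  Event 11 (sale 8): sell min(8,72)=8. stock: 72 - 8 = 64. total_sold = 70
  Event 12 (sale 6): sell min(6,64)=6. stock: 64 - 6 = 58. total_sold = 76
  Event 13 (sale 14): sell min(14,58)=14. stock: 58 - 14 = 44. total_sold = 90
  Event 14 (sale 10): sell min(10,44)=10. stock: 44 - 10 = 34. total_sold = 100
  Event 15 (sale 8): sell min(8,34)=8. stock: 34 - 8 = 26. total_sold = 108
Final: stock = 26, total_sold = 108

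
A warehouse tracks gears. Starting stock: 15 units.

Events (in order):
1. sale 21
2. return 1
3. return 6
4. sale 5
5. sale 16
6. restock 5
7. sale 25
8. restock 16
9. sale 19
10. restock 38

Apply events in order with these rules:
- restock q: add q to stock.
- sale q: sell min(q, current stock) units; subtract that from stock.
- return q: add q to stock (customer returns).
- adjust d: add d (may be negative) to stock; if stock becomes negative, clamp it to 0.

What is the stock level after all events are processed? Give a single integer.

Answer: 38

Derivation:
Processing events:
Start: stock = 15
  Event 1 (sale 21): sell min(21,15)=15. stock: 15 - 15 = 0. total_sold = 15
  Event 2 (return 1): 0 + 1 = 1
  Event 3 (return 6): 1 + 6 = 7
  Event 4 (sale 5): sell min(5,7)=5. stock: 7 - 5 = 2. total_sold = 20
  Event 5 (sale 16): sell min(16,2)=2. stock: 2 - 2 = 0. total_sold = 22
  Event 6 (restock 5): 0 + 5 = 5
  Event 7 (sale 25): sell min(25,5)=5. stock: 5 - 5 = 0. total_sold = 27
  Event 8 (restock 16): 0 + 16 = 16
  Event 9 (sale 19): sell min(19,16)=16. stock: 16 - 16 = 0. total_sold = 43
  Event 10 (restock 38): 0 + 38 = 38
Final: stock = 38, total_sold = 43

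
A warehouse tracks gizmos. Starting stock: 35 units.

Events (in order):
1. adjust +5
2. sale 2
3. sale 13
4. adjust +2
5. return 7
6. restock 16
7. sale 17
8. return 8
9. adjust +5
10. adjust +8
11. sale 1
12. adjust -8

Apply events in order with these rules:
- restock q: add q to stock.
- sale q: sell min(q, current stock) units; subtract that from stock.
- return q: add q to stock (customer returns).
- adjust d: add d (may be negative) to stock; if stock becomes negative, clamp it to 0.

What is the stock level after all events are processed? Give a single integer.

Processing events:
Start: stock = 35
  Event 1 (adjust +5): 35 + 5 = 40
  Event 2 (sale 2): sell min(2,40)=2. stock: 40 - 2 = 38. total_sold = 2
  Event 3 (sale 13): sell min(13,38)=13. stock: 38 - 13 = 25. total_sold = 15
  Event 4 (adjust +2): 25 + 2 = 27
  Event 5 (return 7): 27 + 7 = 34
  Event 6 (restock 16): 34 + 16 = 50
  Event 7 (sale 17): sell min(17,50)=17. stock: 50 - 17 = 33. total_sold = 32
  Event 8 (return 8): 33 + 8 = 41
  Event 9 (adjust +5): 41 + 5 = 46
  Event 10 (adjust +8): 46 + 8 = 54
  Event 11 (sale 1): sell min(1,54)=1. stock: 54 - 1 = 53. total_sold = 33
  Event 12 (adjust -8): 53 + -8 = 45
Final: stock = 45, total_sold = 33

Answer: 45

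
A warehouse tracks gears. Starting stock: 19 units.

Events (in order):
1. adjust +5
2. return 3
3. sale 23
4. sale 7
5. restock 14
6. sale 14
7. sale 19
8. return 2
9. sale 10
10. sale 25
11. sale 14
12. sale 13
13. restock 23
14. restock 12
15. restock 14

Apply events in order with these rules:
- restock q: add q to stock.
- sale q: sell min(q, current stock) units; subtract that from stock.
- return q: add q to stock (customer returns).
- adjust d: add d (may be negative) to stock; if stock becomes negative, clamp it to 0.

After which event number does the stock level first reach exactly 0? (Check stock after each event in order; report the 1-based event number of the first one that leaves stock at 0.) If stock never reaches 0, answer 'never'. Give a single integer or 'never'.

Answer: 4

Derivation:
Processing events:
Start: stock = 19
  Event 1 (adjust +5): 19 + 5 = 24
  Event 2 (return 3): 24 + 3 = 27
  Event 3 (sale 23): sell min(23,27)=23. stock: 27 - 23 = 4. total_sold = 23
  Event 4 (sale 7): sell min(7,4)=4. stock: 4 - 4 = 0. total_sold = 27
  Event 5 (restock 14): 0 + 14 = 14
  Event 6 (sale 14): sell min(14,14)=14. stock: 14 - 14 = 0. total_sold = 41
  Event 7 (sale 19): sell min(19,0)=0. stock: 0 - 0 = 0. total_sold = 41
  Event 8 (return 2): 0 + 2 = 2
  Event 9 (sale 10): sell min(10,2)=2. stock: 2 - 2 = 0. total_sold = 43
  Event 10 (sale 25): sell min(25,0)=0. stock: 0 - 0 = 0. total_sold = 43
  Event 11 (sale 14): sell min(14,0)=0. stock: 0 - 0 = 0. total_sold = 43
  Event 12 (sale 13): sell min(13,0)=0. stock: 0 - 0 = 0. total_sold = 43
  Event 13 (restock 23): 0 + 23 = 23
  Event 14 (restock 12): 23 + 12 = 35
  Event 15 (restock 14): 35 + 14 = 49
Final: stock = 49, total_sold = 43

First zero at event 4.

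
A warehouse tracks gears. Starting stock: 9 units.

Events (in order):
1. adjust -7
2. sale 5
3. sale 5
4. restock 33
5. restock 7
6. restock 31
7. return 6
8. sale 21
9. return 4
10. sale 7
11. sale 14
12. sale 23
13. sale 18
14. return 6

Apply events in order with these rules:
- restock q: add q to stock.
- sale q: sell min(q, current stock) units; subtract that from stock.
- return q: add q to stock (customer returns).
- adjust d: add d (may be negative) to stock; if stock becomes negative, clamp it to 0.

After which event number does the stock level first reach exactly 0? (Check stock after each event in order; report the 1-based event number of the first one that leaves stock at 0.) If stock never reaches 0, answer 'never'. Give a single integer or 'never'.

Answer: 2

Derivation:
Processing events:
Start: stock = 9
  Event 1 (adjust -7): 9 + -7 = 2
  Event 2 (sale 5): sell min(5,2)=2. stock: 2 - 2 = 0. total_sold = 2
  Event 3 (sale 5): sell min(5,0)=0. stock: 0 - 0 = 0. total_sold = 2
  Event 4 (restock 33): 0 + 33 = 33
  Event 5 (restock 7): 33 + 7 = 40
  Event 6 (restock 31): 40 + 31 = 71
  Event 7 (return 6): 71 + 6 = 77
  Event 8 (sale 21): sell min(21,77)=21. stock: 77 - 21 = 56. total_sold = 23
  Event 9 (return 4): 56 + 4 = 60
  Event 10 (sale 7): sell min(7,60)=7. stock: 60 - 7 = 53. total_sold = 30
  Event 11 (sale 14): sell min(14,53)=14. stock: 53 - 14 = 39. total_sold = 44
  Event 12 (sale 23): sell min(23,39)=23. stock: 39 - 23 = 16. total_sold = 67
  Event 13 (sale 18): sell min(18,16)=16. stock: 16 - 16 = 0. total_sold = 83
  Event 14 (return 6): 0 + 6 = 6
Final: stock = 6, total_sold = 83

First zero at event 2.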